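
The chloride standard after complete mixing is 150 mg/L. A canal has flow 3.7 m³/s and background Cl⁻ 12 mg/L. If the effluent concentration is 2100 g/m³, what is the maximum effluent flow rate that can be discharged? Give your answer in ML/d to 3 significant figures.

Mass balance at complete mixing: C_std·(Q_w + Q_r) = Q_w·C_e + Q_r·C_b.
Rearranging, Q_w = Q_r·(C_std − C_b)/(C_e − C_std) = 3.7·(150 − 12) / (2100 − 150) = 0.2618 m³/s.
= 22.62 ML/d.

22.6 ML/d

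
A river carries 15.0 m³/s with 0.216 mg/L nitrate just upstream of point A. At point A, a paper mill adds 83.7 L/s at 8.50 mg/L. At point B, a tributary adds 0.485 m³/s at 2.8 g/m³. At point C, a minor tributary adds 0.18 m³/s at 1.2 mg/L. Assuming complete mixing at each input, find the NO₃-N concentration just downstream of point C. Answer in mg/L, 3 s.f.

0.351 mg/L

83.7 L/s = 0.0837 m³/s.
After input A: C = (15·0.216 + 0.0837·8.5) / 15.08 = 0.262 mg/L.
After input B: C = (15.08·0.262 + 0.485·2.8) / 15.57 = 0.341 mg/L.
After input C: C = (15.57·0.341 + 0.18·1.2) / 15.75 = 0.3509 mg/L.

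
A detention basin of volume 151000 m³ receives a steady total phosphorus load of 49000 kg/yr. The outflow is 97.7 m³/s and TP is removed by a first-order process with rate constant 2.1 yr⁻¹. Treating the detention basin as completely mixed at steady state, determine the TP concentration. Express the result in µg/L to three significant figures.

15.9 µg/L

Outflow Q = 97.7 m³/s × 3.156e+07 s/yr = 3.083e+09 m³/yr.
Steady-state CSTR mass balance: W = Q·C + k·V·C, so C = W/(Q + kV).
Q + kV = 3.083e+09 + 2.1·151000 = 3.083e+09 m³/yr.
C = 49000/3.083e+09 = 1.589e-05 kg/m³ = 0.01589 mg/L = 15.89 µg/L.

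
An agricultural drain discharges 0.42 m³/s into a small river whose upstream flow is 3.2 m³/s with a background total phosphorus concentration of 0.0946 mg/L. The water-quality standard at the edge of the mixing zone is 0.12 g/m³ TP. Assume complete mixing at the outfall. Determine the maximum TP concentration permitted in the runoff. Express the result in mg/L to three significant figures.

Mass balance: 0.12·3.62 = 0.42·Cₑ + 3.2·0.0946.
Cₑ = (0.4344 − 0.3027) / 0.42 = 0.3135 mg/L.

0.314 mg/L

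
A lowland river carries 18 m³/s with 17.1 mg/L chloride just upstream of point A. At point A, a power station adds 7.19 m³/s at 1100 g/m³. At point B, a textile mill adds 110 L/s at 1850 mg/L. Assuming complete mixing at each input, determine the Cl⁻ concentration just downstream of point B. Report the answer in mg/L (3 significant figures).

After input A: C = (18·17.1 + 7.19·1100) / 25.19 = 326.2 mg/L.
110 L/s = 0.11 m³/s.
After input B: C = (25.19·326.2 + 0.11·1850) / 25.3 = 332.8 mg/L.

333 mg/L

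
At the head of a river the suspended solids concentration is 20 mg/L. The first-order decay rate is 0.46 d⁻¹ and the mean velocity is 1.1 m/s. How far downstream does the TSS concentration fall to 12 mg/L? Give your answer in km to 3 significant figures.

106 km

From C = C₀·e^(−kt), t = ln(C₀/C)/k = ln(20/12)/0.46 = 0.5108/0.46 = 1.11 d.
Distance = v·t = 1.1 m/s × 9.595e+04 s = 1.055e+05 m = 105.5 km.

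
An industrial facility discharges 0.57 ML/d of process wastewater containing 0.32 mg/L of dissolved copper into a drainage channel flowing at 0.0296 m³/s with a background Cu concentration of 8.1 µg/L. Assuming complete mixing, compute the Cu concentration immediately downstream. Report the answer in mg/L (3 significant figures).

0.0649 mg/L

0.57 ML/d = 0.006597 m³/s.
8.1 µg/L = 0.0081 mg/L.
Conservation of mass across the mixing zone: C = (0.006597·0.32 + 0.0296·0.0081) / (0.006597 + 0.0296) = 0.002351/0.0362 = 0.06495 mg/L.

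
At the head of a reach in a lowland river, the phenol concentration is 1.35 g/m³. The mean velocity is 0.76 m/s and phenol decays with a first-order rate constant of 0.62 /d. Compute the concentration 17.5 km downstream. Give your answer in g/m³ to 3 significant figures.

Travel time t = 17.5 km / 0.76 m/s = 1.75e+04/0.76 = 2.303e+04 s = 0.2665 d.
First-order decay: C = 1.35·exp(−0.62·0.2665) = 1.35·0.8477 = 1.144 g/m³.

1.14 g/m³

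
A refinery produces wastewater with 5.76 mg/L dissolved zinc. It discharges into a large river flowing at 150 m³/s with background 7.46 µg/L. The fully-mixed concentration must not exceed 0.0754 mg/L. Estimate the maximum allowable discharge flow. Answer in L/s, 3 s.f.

7.46 µg/L = 0.00746 mg/L.
Mass balance at complete mixing: C_std·(Q_w + Q_r) = Q_w·C_e + Q_r·C_b.
Rearranging, Q_w = Q_r·(C_std − C_b)/(C_e − C_std) = 150·(0.0754 − 0.00746) / (5.76 − 0.0754) = 1.793 m³/s.
= 1793 L/s.

1790 L/s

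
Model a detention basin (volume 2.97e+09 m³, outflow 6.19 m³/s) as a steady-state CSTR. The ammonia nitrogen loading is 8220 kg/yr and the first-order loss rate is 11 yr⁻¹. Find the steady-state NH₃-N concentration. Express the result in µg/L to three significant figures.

0.250 µg/L

Outflow Q = 6.19 m³/s × 3.156e+07 s/yr = 1.953e+08 m³/yr.
Steady-state CSTR mass balance: W = Q·C + k·V·C, so C = W/(Q + kV).
Q + kV = 1.953e+08 + 11·2.97e+09 = 3.287e+10 m³/yr.
C = 8220/3.287e+10 = 2.501e-07 kg/m³ = 0.0002501 mg/L = 0.2501 µg/L.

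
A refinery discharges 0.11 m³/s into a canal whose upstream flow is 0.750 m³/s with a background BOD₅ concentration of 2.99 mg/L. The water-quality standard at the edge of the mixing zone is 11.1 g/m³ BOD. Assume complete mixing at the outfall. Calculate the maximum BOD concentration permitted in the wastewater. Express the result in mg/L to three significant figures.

66.4 mg/L

Mass balance: 11.1·0.86 = 0.11·Cₑ + 0.75·2.99.
Cₑ = (9.546 − 2.243) / 0.11 = 66.4 mg/L.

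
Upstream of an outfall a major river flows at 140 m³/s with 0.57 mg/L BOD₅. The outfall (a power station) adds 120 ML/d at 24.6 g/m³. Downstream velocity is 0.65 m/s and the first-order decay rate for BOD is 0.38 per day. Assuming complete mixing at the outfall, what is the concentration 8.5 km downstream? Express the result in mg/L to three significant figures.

120 ML/d = 1.389 m³/s.
After complete mixing, C₀ = (1.389·24.6 + 140·0.57) / 141.4 = 0.8061 mg/L.
Travel time t = 8500 m / 0.65 m/s = 1.308e+04 s = 0.1514 d.
C = 0.8061·exp(−0.38·0.1514) = 0.8061·0.9441 = 0.761 mg/L.

0.761 mg/L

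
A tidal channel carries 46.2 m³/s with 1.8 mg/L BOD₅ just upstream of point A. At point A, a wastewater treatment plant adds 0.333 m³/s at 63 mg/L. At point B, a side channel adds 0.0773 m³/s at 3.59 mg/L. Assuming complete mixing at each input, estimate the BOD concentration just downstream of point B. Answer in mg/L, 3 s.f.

After input A: C = (46.2·1.8 + 0.333·63) / 46.53 = 2.238 mg/L.
After input B: C = (46.53·2.238 + 0.0773·3.59) / 46.61 = 2.24 mg/L.

2.24 mg/L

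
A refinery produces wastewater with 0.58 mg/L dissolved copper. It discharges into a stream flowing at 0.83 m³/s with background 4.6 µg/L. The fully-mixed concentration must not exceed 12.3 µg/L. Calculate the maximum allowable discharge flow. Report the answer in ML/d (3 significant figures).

0.973 ML/d

4.6 µg/L = 0.0046 mg/L.
12.3 µg/L = 0.0123 mg/L.
Mass balance at complete mixing: C_std·(Q_w + Q_r) = Q_w·C_e + Q_r·C_b.
Rearranging, Q_w = Q_r·(C_std − C_b)/(C_e − C_std) = 0.83·(0.0123 − 0.0046) / (0.58 − 0.0123) = 0.01126 m³/s.
= 0.9727 ML/d.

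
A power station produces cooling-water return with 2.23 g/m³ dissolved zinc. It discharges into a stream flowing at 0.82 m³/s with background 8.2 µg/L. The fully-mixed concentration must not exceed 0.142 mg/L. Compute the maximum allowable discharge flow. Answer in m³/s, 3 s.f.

0.0525 m³/s

8.2 µg/L = 0.0082 mg/L.
Mass balance at complete mixing: C_std·(Q_w + Q_r) = Q_w·C_e + Q_r·C_b.
Rearranging, Q_w = Q_r·(C_std − C_b)/(C_e − C_std) = 0.82·(0.142 − 0.0082) / (2.23 − 0.142) = 0.05255 m³/s.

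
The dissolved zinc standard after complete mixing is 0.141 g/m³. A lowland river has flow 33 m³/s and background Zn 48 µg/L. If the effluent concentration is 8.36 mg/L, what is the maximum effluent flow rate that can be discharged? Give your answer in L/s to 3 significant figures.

373 L/s

48 µg/L = 0.048 mg/L.
Mass balance at complete mixing: C_std·(Q_w + Q_r) = Q_w·C_e + Q_r·C_b.
Rearranging, Q_w = Q_r·(C_std − C_b)/(C_e − C_std) = 33·(0.141 − 0.048) / (8.36 − 0.141) = 0.3734 m³/s.
= 373.4 L/s.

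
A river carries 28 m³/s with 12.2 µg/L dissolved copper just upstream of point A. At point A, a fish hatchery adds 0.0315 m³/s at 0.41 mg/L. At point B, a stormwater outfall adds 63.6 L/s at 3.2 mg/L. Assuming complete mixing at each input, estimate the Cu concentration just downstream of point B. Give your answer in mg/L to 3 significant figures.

0.0199 mg/L

12.2 µg/L = 0.0122 mg/L.
After input A: C = (28·0.0122 + 0.0315·0.41) / 28.03 = 0.01265 mg/L.
63.6 L/s = 0.0636 m³/s.
After input B: C = (28.03·0.01265 + 0.0636·3.2) / 28.1 = 0.01986 mg/L.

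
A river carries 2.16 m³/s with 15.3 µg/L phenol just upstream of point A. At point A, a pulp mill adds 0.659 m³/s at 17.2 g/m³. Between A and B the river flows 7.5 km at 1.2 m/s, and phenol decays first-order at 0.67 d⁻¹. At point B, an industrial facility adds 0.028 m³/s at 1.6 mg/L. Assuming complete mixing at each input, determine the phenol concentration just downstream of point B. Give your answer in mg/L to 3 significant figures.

3.82 mg/L

15.3 µg/L = 0.0153 mg/L.
After input A: C = (2.16·0.0153 + 0.659·17.2) / 2.819 = 4.033 mg/L.
Over the 7.5 km reach to input B (t = 6250 s = 0.07234 d), decay gives C = 4.033·exp(−0.67·0.07234) = 3.842 mg/L.
After input B: C = (2.819·3.842 + 0.028·1.6) / 2.847 = 3.82 mg/L.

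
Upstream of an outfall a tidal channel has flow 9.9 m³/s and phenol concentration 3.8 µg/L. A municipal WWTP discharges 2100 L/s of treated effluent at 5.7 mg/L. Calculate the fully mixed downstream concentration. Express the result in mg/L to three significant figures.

2100 L/s = 2.1 m³/s.
3.8 µg/L = 0.0038 mg/L.
Conservation of mass across the mixing zone: C = (2.1·5.7 + 9.9·0.0038) / (2.1 + 9.9) = 12.01/12 = 1.001 mg/L.

1.00 mg/L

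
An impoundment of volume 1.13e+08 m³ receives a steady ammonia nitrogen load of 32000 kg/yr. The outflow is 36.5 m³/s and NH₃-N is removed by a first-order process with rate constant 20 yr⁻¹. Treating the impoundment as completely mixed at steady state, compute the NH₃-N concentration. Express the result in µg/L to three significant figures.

Outflow Q = 36.5 m³/s × 3.156e+07 s/yr = 1.152e+09 m³/yr.
Steady-state CSTR mass balance: W = Q·C + k·V·C, so C = W/(Q + kV).
Q + kV = 1.152e+09 + 20·1.13e+08 = 3.412e+09 m³/yr.
C = 32000/3.412e+09 = 9.379e-06 kg/m³ = 0.009379 mg/L = 9.379 µg/L.

9.38 µg/L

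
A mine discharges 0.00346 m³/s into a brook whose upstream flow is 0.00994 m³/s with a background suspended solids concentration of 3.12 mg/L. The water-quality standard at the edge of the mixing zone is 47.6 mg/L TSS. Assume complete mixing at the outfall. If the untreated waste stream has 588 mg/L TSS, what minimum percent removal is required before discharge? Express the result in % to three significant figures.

Mass balance: 47.6·0.0134 = 0.00346·Cₑ + 0.00994·3.12.
Cₑ = (0.6378 − 0.03101) / 0.00346 = 175.4 mg/L.
Required removal = 1 − 175.4/588 = 70.17 %.

70.2 %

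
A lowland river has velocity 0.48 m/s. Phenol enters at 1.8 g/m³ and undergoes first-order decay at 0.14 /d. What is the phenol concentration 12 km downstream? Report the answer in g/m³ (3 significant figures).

1.73 g/m³

Travel time t = 12 km / 0.48 m/s = 1.2e+04/0.48 = 2.5e+04 s = 0.2894 d.
First-order decay: C = 1.8·exp(−0.14·0.2894) = 1.8·0.9603 = 1.729 g/m³.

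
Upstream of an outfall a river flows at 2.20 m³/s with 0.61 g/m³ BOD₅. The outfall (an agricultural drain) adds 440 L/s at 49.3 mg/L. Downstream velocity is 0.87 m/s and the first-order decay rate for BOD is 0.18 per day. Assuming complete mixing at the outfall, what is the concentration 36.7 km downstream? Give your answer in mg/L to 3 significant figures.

7.99 mg/L

440 L/s = 0.44 m³/s.
After complete mixing, C₀ = (0.44·49.3 + 2.2·0.61) / 2.64 = 8.725 mg/L.
Travel time t = 3.67e+04 m / 0.87 m/s = 4.218e+04 s = 0.4882 d.
C = 8.725·exp(−0.18·0.4882) = 8.725·0.9159 = 7.991 mg/L.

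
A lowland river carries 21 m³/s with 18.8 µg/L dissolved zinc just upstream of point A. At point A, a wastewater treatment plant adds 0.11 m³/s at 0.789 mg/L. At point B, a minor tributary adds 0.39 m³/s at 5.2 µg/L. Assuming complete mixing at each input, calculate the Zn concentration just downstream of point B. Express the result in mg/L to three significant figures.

18.8 µg/L = 0.0188 mg/L.
After input A: C = (21·0.0188 + 0.11·0.789) / 21.11 = 0.02281 mg/L.
5.2 µg/L = 0.0052 mg/L.
After input B: C = (21.11·0.02281 + 0.39·0.0052) / 21.5 = 0.02249 mg/L.

0.0225 mg/L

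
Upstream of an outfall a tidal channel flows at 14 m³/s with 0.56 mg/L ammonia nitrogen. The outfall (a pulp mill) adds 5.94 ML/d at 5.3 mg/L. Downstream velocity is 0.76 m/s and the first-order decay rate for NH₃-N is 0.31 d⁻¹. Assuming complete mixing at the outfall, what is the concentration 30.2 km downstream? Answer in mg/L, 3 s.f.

5.94 ML/d = 0.06875 m³/s.
After complete mixing, C₀ = (0.06875·5.3 + 14·0.56) / 14.07 = 0.5832 mg/L.
Travel time t = 3.02e+04 m / 0.76 m/s = 3.974e+04 s = 0.4599 d.
C = 0.5832·exp(−0.31·0.4599) = 0.5832·0.8671 = 0.5057 mg/L.

0.506 mg/L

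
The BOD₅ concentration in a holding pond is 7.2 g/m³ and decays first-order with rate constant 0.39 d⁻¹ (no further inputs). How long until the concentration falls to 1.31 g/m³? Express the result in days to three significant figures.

4.37 d

t = ln(C₀/C)/k = ln(7.2/1.31)/0.39 = 1.704/0.39 = 4.369 d.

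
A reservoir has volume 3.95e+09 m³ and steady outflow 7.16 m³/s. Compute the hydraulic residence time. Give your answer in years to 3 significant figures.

Q = 7.16 m³/s × 3.156e+07 s/yr = 2.26e+08 m³/yr.
Hydraulic residence time τ = V/Q = 3.95e+09/2.26e+08 = 17.48 yr.

17.5 yr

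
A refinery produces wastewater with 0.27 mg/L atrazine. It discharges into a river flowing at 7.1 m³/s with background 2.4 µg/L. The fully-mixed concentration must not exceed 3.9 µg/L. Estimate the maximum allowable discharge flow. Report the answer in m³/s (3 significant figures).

0.0400 m³/s

2.4 µg/L = 0.0024 mg/L.
3.9 µg/L = 0.0039 mg/L.
Mass balance at complete mixing: C_std·(Q_w + Q_r) = Q_w·C_e + Q_r·C_b.
Rearranging, Q_w = Q_r·(C_std − C_b)/(C_e − C_std) = 7.1·(0.0039 − 0.0024) / (0.27 − 0.0039) = 0.04002 m³/s.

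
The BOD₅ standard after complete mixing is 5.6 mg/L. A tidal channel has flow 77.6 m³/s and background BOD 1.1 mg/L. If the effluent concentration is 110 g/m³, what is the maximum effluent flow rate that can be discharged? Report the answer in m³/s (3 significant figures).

Mass balance at complete mixing: C_std·(Q_w + Q_r) = Q_w·C_e + Q_r·C_b.
Rearranging, Q_w = Q_r·(C_std − C_b)/(C_e − C_std) = 77.6·(5.6 − 1.1) / (110 − 5.6) = 3.345 m³/s.

3.34 m³/s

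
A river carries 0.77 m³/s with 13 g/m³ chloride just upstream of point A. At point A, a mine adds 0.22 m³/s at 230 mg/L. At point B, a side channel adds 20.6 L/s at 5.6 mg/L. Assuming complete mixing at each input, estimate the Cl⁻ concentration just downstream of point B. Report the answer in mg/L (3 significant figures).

60.1 mg/L

After input A: C = (0.77·13 + 0.22·230) / 0.99 = 61.22 mg/L.
20.6 L/s = 0.0206 m³/s.
After input B: C = (0.99·61.22 + 0.0206·5.6) / 1.011 = 60.09 mg/L.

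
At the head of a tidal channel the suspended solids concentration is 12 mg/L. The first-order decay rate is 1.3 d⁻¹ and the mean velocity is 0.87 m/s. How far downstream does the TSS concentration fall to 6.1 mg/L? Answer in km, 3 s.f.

39.1 km

From C = C₀·e^(−kt), t = ln(C₀/C)/k = ln(12/6.1)/1.3 = 0.6766/1.3 = 0.5205 d.
Distance = v·t = 0.87 m/s × 4.497e+04 s = 3.912e+04 m = 39.12 km.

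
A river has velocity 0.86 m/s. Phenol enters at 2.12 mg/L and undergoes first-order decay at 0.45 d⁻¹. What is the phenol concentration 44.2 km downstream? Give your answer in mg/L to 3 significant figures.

Travel time t = 44.2 km / 0.86 m/s = 4.42e+04/0.86 = 5.14e+04 s = 0.5949 d.
First-order decay: C = 2.12·exp(−0.45·0.5949) = 2.12·0.7651 = 1.622 mg/L.

1.62 mg/L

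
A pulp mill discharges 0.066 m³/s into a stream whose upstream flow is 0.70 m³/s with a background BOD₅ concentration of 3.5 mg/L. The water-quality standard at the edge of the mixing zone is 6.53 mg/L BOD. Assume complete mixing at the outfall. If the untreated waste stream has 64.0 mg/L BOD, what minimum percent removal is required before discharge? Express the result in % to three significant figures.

Mass balance: 6.53·0.766 = 0.066·Cₑ + 0.7·3.5.
Cₑ = (5.002 − 2.45) / 0.066 = 38.67 mg/L.
Required removal = 1 − 38.67/64.0 = 39.58 %.

39.6 %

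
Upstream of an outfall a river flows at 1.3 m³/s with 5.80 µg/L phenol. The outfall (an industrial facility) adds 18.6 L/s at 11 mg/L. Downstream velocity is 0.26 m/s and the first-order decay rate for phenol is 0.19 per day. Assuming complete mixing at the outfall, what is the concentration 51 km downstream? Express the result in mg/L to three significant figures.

18.6 L/s = 0.0186 m³/s.
5.80 µg/L = 0.0058 mg/L.
After complete mixing, C₀ = (0.0186·11 + 1.3·0.0058) / 1.319 = 0.1609 mg/L.
Travel time t = 5.1e+04 m / 0.26 m/s = 1.962e+05 s = 2.27 d.
C = 0.1609·exp(−0.19·2.27) = 0.1609·0.6496 = 0.1045 mg/L.

0.105 mg/L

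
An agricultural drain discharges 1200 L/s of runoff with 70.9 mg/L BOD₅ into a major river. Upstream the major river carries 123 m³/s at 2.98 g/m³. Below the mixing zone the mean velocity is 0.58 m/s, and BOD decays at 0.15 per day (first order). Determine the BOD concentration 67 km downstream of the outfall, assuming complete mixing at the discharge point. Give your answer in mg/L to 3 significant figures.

1200 L/s = 1.2 m³/s.
After complete mixing, C₀ = (1.2·70.9 + 123·2.98) / 124.2 = 3.636 mg/L.
Travel time t = 6.7e+04 m / 0.58 m/s = 1.155e+05 s = 1.337 d.
C = 3.636·exp(−0.15·1.337) = 3.636·0.8183 = 2.975 mg/L.

2.98 mg/L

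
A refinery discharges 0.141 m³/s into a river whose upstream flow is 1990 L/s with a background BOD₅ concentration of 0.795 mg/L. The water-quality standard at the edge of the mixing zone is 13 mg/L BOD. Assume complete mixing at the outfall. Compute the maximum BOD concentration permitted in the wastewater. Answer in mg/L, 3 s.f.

1990 L/s = 1.99 m³/s.
Mass balance: 13·2.131 = 0.141·Cₑ + 1.99·0.795.
Cₑ = (27.7 − 1.582) / 0.141 = 185.3 mg/L.

185 mg/L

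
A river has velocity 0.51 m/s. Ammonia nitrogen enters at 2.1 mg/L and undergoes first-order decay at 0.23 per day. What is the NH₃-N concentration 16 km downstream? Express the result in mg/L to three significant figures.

1.93 mg/L

Travel time t = 16 km / 0.51 m/s = 1.6e+04/0.51 = 3.137e+04 s = 0.3631 d.
First-order decay: C = 2.1·exp(−0.23·0.3631) = 2.1·0.9199 = 1.932 mg/L.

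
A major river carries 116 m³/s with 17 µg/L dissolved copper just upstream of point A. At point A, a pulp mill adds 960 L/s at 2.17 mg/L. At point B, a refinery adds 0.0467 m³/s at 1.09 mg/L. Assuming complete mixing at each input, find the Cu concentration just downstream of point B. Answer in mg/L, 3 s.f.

0.0351 mg/L

17 µg/L = 0.017 mg/L.
960 L/s = 0.96 m³/s.
After input A: C = (116·0.017 + 0.96·2.17) / 117 = 0.03467 mg/L.
After input B: C = (117·0.03467 + 0.0467·1.09) / 117 = 0.03509 mg/L.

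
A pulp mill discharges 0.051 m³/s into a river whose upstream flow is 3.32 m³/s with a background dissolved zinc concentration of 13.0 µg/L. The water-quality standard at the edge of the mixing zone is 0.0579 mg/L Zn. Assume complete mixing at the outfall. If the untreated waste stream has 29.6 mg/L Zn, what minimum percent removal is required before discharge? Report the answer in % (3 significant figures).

89.9 %

13.0 µg/L = 0.013 mg/L.
Mass balance: 0.0579·3.371 = 0.051·Cₑ + 3.32·0.013.
Cₑ = (0.1952 − 0.04316) / 0.051 = 2.981 mg/L.
Required removal = 1 − 2.981/29.6 = 89.93 %.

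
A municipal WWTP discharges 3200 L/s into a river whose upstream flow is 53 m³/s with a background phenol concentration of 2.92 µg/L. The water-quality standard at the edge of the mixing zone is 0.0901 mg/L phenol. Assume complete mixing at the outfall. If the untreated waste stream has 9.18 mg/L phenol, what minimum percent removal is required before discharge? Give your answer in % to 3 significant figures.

3200 L/s = 3.2 m³/s.
2.92 µg/L = 0.00292 mg/L.
Mass balance: 0.0901·56.2 = 3.2·Cₑ + 53·0.00292.
Cₑ = (5.064 − 0.1548) / 3.2 = 1.534 mg/L.
Required removal = 1 − 1.534/9.18 = 83.29 %.

83.3 %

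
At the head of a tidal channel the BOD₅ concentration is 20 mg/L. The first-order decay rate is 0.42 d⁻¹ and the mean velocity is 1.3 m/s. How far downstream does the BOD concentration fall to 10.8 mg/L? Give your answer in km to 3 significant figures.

From C = C₀·e^(−kt), t = ln(C₀/C)/k = ln(20/10.8)/0.42 = 0.6162/0.42 = 1.467 d.
Distance = v·t = 1.3 m/s × 1.268e+05 s = 1.648e+05 m = 164.8 km.

165 km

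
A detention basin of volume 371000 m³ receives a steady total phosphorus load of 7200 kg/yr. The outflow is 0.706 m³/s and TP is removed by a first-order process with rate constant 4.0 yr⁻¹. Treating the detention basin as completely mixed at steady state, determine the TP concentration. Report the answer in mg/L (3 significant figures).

0.303 mg/L

Outflow Q = 0.706 m³/s × 3.156e+07 s/yr = 2.228e+07 m³/yr.
Steady-state CSTR mass balance: W = Q·C + k·V·C, so C = W/(Q + kV).
Q + kV = 2.228e+07 + 4.0·371000 = 2.376e+07 m³/yr.
C = 7200/2.376e+07 = 0.000303 kg/m³ = 0.303 mg/L.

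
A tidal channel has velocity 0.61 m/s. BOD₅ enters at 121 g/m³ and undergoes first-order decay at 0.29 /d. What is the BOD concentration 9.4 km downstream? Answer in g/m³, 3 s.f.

Travel time t = 9.4 km / 0.61 m/s = 9400/0.61 = 1.541e+04 s = 0.1784 d.
First-order decay: C = 121·exp(−0.29·0.1784) = 121·0.9496 = 114.9 g/m³.

115 g/m³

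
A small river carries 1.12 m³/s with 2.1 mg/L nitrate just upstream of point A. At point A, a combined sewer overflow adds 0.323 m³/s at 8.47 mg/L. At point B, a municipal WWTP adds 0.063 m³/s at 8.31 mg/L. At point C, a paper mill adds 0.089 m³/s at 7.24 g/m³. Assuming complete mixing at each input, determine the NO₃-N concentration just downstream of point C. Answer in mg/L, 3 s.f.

3.92 mg/L

After input A: C = (1.12·2.1 + 0.323·8.47) / 1.443 = 3.526 mg/L.
After input B: C = (1.443·3.526 + 0.063·8.31) / 1.506 = 3.726 mg/L.
After input C: C = (1.506·3.726 + 0.089·7.24) / 1.595 = 3.922 mg/L.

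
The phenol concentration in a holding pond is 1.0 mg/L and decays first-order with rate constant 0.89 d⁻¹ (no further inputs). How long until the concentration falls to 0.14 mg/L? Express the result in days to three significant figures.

2.21 d

t = ln(C₀/C)/k = ln(1.0/0.14)/0.89 = 1.966/0.89 = 2.209 d.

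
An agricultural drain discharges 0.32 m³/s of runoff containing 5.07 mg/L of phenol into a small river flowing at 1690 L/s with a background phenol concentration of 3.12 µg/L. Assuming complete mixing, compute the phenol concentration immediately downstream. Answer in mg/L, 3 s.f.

0.810 mg/L

1690 L/s = 1.69 m³/s.
3.12 µg/L = 0.00312 mg/L.
By mass balance at complete mixing, C = (0.32·5.07 + 1.69·0.00312) / (0.32 + 1.69) = 1.628/2.01 = 0.8098 mg/L.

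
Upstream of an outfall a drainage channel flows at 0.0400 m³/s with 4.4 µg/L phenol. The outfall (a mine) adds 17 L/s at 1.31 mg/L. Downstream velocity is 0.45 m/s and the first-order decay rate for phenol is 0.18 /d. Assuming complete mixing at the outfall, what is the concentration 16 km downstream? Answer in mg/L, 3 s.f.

17 L/s = 0.017 m³/s.
4.4 µg/L = 0.0044 mg/L.
After complete mixing, C₀ = (0.017·1.31 + 0.04·0.0044) / 0.057 = 0.3938 mg/L.
Travel time t = 1.6e+04 m / 0.45 m/s = 3.556e+04 s = 0.4115 d.
C = 0.3938·exp(−0.18·0.4115) = 0.3938·0.9286 = 0.3657 mg/L.

0.366 mg/L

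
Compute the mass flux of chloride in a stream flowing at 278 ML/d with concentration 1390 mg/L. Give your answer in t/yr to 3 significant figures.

141000 t/yr

278 ML/d = 3.218 m³/s.
Mass flux = Q·C = 3.218 m³/s × 1390 g/m³ = 4472 g/s.
= 4472 g/s × 31.56 = 1.411e+05 t/yr.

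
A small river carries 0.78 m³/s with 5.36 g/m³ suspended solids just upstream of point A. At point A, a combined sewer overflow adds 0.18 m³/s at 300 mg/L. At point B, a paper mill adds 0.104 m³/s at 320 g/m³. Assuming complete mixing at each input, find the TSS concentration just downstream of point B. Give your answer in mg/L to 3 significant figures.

After input A: C = (0.78·5.36 + 0.18·300) / 0.96 = 60.6 mg/L.
After input B: C = (0.96·60.6 + 0.104·320) / 1.064 = 85.96 mg/L.

86.0 mg/L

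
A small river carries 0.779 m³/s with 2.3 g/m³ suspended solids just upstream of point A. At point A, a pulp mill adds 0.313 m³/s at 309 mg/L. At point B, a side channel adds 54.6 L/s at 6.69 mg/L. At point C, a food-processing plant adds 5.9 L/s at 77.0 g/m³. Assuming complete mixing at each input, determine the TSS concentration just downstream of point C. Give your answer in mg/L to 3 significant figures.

86.2 mg/L

After input A: C = (0.779·2.3 + 0.313·309) / 1.092 = 90.21 mg/L.
54.6 L/s = 0.0546 m³/s.
After input B: C = (1.092·90.21 + 0.0546·6.69) / 1.147 = 86.23 mg/L.
5.9 L/s = 0.0059 m³/s.
After input C: C = (1.147·86.23 + 0.0059·77) / 1.153 = 86.19 mg/L.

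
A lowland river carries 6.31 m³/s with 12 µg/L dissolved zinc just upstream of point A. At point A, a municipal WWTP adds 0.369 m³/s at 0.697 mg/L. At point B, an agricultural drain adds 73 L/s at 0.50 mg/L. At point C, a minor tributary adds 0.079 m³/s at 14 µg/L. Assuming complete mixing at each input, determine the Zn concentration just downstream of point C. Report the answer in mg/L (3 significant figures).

12 µg/L = 0.012 mg/L.
After input A: C = (6.31·0.012 + 0.369·0.697) / 6.679 = 0.04984 mg/L.
73 L/s = 0.073 m³/s.
After input B: C = (6.679·0.04984 + 0.073·0.5) / 6.752 = 0.05471 mg/L.
14 µg/L = 0.014 mg/L.
After input C: C = (6.752·0.05471 + 0.079·0.014) / 6.831 = 0.05424 mg/L.

0.0542 mg/L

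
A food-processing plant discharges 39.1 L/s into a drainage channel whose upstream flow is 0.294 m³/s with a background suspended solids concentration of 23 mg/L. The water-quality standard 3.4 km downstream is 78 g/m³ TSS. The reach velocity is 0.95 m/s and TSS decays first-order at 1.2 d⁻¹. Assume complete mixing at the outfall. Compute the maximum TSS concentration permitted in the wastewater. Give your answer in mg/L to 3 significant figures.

525 mg/L

39.1 L/s = 0.0391 m³/s.
Travel time to the compliance point: t = 3400/0.95 = 3579 s = 0.04142 d; decay factor exp(−1.2·0.04142) = 0.9515.
So the concentration just after mixing may be at most 78/0.9515 = 81.98 mg/L.
Mass balance: 81.98·0.3331 = 0.0391·Cₑ + 0.294·23.
Cₑ = (27.31 − 6.762) / 0.0391 = 525.4 mg/L.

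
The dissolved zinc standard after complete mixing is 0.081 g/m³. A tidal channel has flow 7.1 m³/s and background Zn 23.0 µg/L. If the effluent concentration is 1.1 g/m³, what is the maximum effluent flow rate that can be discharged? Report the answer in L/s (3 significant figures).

23.0 µg/L = 0.023 mg/L.
Mass balance at complete mixing: C_std·(Q_w + Q_r) = Q_w·C_e + Q_r·C_b.
Rearranging, Q_w = Q_r·(C_std − C_b)/(C_e − C_std) = 7.1·(0.081 − 0.023) / (1.1 − 0.081) = 0.4041 m³/s.
= 404.1 L/s.

404 L/s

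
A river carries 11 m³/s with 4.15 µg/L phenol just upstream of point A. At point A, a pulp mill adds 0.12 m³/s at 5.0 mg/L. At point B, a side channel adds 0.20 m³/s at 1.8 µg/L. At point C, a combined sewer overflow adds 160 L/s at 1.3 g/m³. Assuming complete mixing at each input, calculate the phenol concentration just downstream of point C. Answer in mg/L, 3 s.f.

4.15 µg/L = 0.00415 mg/L.
After input A: C = (11·0.00415 + 0.12·5) / 11.12 = 0.05806 mg/L.
1.8 µg/L = 0.0018 mg/L.
After input B: C = (11.12·0.05806 + 0.2·0.0018) / 11.32 = 0.05707 mg/L.
160 L/s = 0.16 m³/s.
After input C: C = (11.32·0.05707 + 0.16·1.3) / 11.48 = 0.07439 mg/L.

0.0744 mg/L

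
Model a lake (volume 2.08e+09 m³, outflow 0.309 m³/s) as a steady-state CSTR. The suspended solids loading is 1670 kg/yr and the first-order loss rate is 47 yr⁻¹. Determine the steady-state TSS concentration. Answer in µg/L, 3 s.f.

Outflow Q = 0.309 m³/s × 3.156e+07 s/yr = 9.751e+06 m³/yr.
Steady-state CSTR mass balance: W = Q·C + k·V·C, so C = W/(Q + kV).
Q + kV = 9.751e+06 + 47·2.08e+09 = 9.777e+10 m³/yr.
C = 1670/9.777e+10 = 1.708e-08 kg/m³ = 1.708e-05 mg/L = 0.01708 µg/L.

0.0171 µg/L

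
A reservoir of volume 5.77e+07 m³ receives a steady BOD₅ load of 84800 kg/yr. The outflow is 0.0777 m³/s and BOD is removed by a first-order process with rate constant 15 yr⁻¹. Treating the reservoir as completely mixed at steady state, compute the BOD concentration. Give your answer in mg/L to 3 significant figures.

Outflow Q = 0.0777 m³/s × 3.156e+07 s/yr = 2.452e+06 m³/yr.
Steady-state CSTR mass balance: W = Q·C + k·V·C, so C = W/(Q + kV).
Q + kV = 2.452e+06 + 15·5.77e+07 = 8.68e+08 m³/yr.
C = 84800/8.68e+08 = 9.77e-05 kg/m³ = 0.0977 mg/L.

0.0977 mg/L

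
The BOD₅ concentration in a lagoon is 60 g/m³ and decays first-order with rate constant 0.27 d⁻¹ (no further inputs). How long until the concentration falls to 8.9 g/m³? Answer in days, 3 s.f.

7.07 d

t = ln(C₀/C)/k = ln(60/8.9)/0.27 = 1.908/0.27 = 7.068 d.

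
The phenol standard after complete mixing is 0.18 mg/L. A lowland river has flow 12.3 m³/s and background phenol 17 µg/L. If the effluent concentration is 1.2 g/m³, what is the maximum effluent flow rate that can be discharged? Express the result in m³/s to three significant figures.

17 µg/L = 0.017 mg/L.
Mass balance at complete mixing: C_std·(Q_w + Q_r) = Q_w·C_e + Q_r·C_b.
Rearranging, Q_w = Q_r·(C_std − C_b)/(C_e − C_std) = 12.3·(0.18 − 0.017) / (1.2 − 0.18) = 1.966 m³/s.

1.97 m³/s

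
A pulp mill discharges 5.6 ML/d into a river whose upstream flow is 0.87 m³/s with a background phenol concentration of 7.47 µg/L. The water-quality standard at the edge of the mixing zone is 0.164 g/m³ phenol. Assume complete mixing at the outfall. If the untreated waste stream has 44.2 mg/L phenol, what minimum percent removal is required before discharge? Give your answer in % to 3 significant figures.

5.6 ML/d = 0.06481 m³/s.
7.47 µg/L = 0.00747 mg/L.
Mass balance: 0.164·0.9348 = 0.06481·Cₑ + 0.87·0.00747.
Cₑ = (0.1533 − 0.006499) / 0.06481 = 2.265 mg/L.
Required removal = 1 − 2.265/44.2 = 94.88 %.

94.9 %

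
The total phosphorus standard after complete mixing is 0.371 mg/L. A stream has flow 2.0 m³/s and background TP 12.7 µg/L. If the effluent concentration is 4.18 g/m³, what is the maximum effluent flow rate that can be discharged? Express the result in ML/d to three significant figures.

16.3 ML/d

12.7 µg/L = 0.0127 mg/L.
Mass balance at complete mixing: C_std·(Q_w + Q_r) = Q_w·C_e + Q_r·C_b.
Rearranging, Q_w = Q_r·(C_std − C_b)/(C_e − C_std) = 2.0·(0.371 − 0.0127) / (4.18 − 0.371) = 0.1881 m³/s.
= 16.25 ML/d.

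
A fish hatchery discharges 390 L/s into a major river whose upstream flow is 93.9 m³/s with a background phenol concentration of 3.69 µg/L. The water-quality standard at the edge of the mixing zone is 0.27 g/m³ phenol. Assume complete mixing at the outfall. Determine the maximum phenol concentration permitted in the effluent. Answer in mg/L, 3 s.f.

390 L/s = 0.39 m³/s.
3.69 µg/L = 0.00369 mg/L.
Mass balance: 0.27·94.29 = 0.39·Cₑ + 93.9·0.00369.
Cₑ = (25.46 − 0.3465) / 0.39 = 64.39 mg/L.

64.4 mg/L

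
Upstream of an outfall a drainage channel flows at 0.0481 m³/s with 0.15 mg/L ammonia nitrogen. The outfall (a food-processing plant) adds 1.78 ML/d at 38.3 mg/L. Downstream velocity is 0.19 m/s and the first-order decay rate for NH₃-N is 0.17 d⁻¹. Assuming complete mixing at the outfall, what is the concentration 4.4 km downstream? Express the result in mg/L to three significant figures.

1.78 ML/d = 0.0206 m³/s.
After complete mixing, C₀ = (0.0206·38.3 + 0.0481·0.15) / 0.0687 = 11.59 mg/L.
Travel time t = 4400 m / 0.19 m/s = 2.316e+04 s = 0.268 d.
C = 11.59·exp(−0.17·0.268) = 11.59·0.9555 = 11.07 mg/L.

11.1 mg/L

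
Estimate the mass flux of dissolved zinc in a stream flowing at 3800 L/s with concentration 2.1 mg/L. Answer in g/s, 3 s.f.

3800 L/s = 3.8 m³/s.
Mass flux = Q·C = 3.8 m³/s × 2.1 g/m³ = 7.98 g/s.

7.98 g/s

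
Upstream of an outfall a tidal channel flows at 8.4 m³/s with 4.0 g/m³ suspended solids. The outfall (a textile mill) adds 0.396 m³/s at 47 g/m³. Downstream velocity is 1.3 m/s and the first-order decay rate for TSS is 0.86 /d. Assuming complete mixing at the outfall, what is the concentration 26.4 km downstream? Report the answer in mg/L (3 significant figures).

After complete mixing, C₀ = (0.396·47 + 8.4·4) / 8.796 = 5.936 mg/L.
Travel time t = 2.64e+04 m / 1.3 m/s = 2.031e+04 s = 0.235 d.
C = 5.936·exp(−0.86·0.235) = 5.936·0.817 = 4.85 mg/L.

4.85 mg/L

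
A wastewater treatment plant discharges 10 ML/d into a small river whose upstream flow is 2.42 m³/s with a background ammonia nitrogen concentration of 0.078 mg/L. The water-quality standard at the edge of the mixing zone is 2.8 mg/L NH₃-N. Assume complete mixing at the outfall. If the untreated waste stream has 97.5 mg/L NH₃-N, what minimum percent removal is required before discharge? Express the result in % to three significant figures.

10 ML/d = 0.1157 m³/s.
Mass balance: 2.8·2.536 = 0.1157·Cₑ + 2.42·0.078.
Cₑ = (7.1 − 0.1888) / 0.1157 = 59.71 mg/L.
Required removal = 1 − 59.71/97.5 = 38.76 %.

38.8 %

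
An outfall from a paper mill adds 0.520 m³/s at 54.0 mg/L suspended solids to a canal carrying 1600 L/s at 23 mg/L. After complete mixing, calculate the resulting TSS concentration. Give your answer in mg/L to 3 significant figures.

1600 L/s = 1.6 m³/s.
By mass balance at complete mixing, C = (0.52·54 + 1.6·23) / (0.52 + 1.6) = 64.88/2.12 = 30.6 mg/L.

30.6 mg/L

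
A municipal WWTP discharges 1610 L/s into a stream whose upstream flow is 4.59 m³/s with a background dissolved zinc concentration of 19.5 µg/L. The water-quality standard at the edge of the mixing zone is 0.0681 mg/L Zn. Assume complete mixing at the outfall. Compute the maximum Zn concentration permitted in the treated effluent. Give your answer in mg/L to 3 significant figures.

1610 L/s = 1.61 m³/s.
19.5 µg/L = 0.0195 mg/L.
Mass balance: 0.0681·6.2 = 1.61·Cₑ + 4.59·0.0195.
Cₑ = (0.4222 − 0.08951) / 1.61 = 0.2067 mg/L.

0.207 mg/L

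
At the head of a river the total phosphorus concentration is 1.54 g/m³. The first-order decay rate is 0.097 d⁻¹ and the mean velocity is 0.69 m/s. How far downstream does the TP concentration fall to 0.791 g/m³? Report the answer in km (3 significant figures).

409 km

From C = C₀·e^(−kt), t = ln(C₀/C)/k = ln(1.54/0.791)/0.097 = 0.6662/0.097 = 6.868 d.
Distance = v·t = 0.69 m/s × 5.934e+05 s = 4.095e+05 m = 409.5 km.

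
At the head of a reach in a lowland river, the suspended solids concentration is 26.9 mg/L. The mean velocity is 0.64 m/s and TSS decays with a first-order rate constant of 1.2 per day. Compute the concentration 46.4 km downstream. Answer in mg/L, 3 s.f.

Travel time t = 46.4 km / 0.64 m/s = 4.64e+04/0.64 = 7.25e+04 s = 0.8391 d.
First-order decay: C = 26.9·exp(−1.2·0.8391) = 26.9·0.3653 = 9.827 mg/L.

9.83 mg/L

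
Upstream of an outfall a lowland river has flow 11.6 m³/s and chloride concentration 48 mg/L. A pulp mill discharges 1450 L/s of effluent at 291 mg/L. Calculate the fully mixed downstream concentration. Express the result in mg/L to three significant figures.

1450 L/s = 1.45 m³/s.
By mass balance at complete mixing, C = (1.45·291 + 11.6·48) / (1.45 + 11.6) = 978.8/13.05 = 75 mg/L.

75.0 mg/L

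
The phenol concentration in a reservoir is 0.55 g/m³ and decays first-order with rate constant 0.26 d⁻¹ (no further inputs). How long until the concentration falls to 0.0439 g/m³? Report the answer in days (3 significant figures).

9.72 d

t = ln(C₀/C)/k = ln(0.55/0.0439)/0.26 = 2.528/0.26 = 9.723 d.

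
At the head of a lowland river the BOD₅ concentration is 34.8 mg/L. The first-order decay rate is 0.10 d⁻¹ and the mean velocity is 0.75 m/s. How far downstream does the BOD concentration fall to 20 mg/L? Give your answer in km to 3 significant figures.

From C = C₀·e^(−kt), t = ln(C₀/C)/k = ln(34.8/20)/0.10 = 0.5539/0.10 = 5.539 d.
Distance = v·t = 0.75 m/s × 4.786e+05 s = 3.589e+05 m = 358.9 km.

359 km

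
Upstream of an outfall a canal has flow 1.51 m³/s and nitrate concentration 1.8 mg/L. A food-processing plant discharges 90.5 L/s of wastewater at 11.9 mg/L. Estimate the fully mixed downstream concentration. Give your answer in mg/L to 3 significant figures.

2.37 mg/L

90.5 L/s = 0.0905 m³/s.
Flow-weighted mixing gives C = (0.0905·11.9 + 1.51·1.8) / (0.0905 + 1.51) = 3.795/1.601 = 2.371 mg/L.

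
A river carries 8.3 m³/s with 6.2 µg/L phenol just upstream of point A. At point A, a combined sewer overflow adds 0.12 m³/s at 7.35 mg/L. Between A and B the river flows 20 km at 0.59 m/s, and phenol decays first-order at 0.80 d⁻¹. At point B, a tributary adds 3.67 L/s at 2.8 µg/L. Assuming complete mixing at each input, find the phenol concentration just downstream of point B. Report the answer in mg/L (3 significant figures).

0.0810 mg/L

6.2 µg/L = 0.0062 mg/L.
After input A: C = (8.3·0.0062 + 0.12·7.35) / 8.42 = 0.1109 mg/L.
Over the 20 km reach to input B (t = 3.39e+04 s = 0.3923 d), decay gives C = 0.1109·exp(−0.80·0.3923) = 0.081 mg/L.
3.67 L/s = 0.00367 m³/s.
2.8 µg/L = 0.0028 mg/L.
After input B: C = (8.42·0.081 + 0.00367·0.0028) / 8.424 = 0.08096 mg/L.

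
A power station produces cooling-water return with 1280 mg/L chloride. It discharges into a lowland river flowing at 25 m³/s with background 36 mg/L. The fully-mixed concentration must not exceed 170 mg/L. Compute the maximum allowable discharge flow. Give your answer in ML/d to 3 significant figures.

Mass balance at complete mixing: C_std·(Q_w + Q_r) = Q_w·C_e + Q_r·C_b.
Rearranging, Q_w = Q_r·(C_std − C_b)/(C_e − C_std) = 25·(170 − 36) / (1280 − 170) = 3.018 m³/s.
= 260.8 ML/d.

261 ML/d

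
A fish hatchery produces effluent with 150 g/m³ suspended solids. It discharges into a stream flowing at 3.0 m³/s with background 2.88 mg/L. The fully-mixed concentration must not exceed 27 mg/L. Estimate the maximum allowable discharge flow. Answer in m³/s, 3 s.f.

Mass balance at complete mixing: C_std·(Q_w + Q_r) = Q_w·C_e + Q_r·C_b.
Rearranging, Q_w = Q_r·(C_std − C_b)/(C_e − C_std) = 3.0·(27 − 2.88) / (150 − 27) = 0.5883 m³/s.

0.588 m³/s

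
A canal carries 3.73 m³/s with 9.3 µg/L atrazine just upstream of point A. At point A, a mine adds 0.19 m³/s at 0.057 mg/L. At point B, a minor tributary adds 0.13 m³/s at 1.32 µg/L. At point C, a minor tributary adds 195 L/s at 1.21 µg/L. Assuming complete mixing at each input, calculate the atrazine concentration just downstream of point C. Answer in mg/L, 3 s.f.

9.3 µg/L = 0.0093 mg/L.
After input A: C = (3.73·0.0093 + 0.19·0.057) / 3.92 = 0.01161 mg/L.
1.32 µg/L = 0.00132 mg/L.
After input B: C = (3.92·0.01161 + 0.13·0.00132) / 4.05 = 0.01128 mg/L.
195 L/s = 0.195 m³/s.
1.21 µg/L = 0.00121 mg/L.
After input C: C = (4.05·0.01128 + 0.195·0.00121) / 4.245 = 0.01082 mg/L.

0.0108 mg/L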